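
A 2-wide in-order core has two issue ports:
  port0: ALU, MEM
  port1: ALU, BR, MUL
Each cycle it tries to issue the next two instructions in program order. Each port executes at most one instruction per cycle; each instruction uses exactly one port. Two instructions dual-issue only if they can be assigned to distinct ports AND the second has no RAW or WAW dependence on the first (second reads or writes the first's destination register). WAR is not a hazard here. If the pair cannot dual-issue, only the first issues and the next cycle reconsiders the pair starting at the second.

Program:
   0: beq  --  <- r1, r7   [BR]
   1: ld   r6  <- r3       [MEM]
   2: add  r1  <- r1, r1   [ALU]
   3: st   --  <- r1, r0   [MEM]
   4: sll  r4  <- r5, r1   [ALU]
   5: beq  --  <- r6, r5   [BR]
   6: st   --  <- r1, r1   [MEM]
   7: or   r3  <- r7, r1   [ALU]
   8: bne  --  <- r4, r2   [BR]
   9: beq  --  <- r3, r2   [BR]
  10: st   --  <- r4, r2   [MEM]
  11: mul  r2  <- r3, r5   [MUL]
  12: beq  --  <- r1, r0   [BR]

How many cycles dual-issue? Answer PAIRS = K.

PAIRS = 5

0. beq.BR ld.MEM @i0,i1  | dual
1. add.ALU @i2  | RAW r1
2. st.MEM sll.ALU @i3,i4  | dual
3. beq.BR st.MEM @i5,i6  | dual
4. or.ALU bne.BR @i7,i8  | dual
5. beq.BR st.MEM @i9,i10  | dual
6. mul.MUL @i11  | no-port MUL/BR
7. beq.BR @i12  | tail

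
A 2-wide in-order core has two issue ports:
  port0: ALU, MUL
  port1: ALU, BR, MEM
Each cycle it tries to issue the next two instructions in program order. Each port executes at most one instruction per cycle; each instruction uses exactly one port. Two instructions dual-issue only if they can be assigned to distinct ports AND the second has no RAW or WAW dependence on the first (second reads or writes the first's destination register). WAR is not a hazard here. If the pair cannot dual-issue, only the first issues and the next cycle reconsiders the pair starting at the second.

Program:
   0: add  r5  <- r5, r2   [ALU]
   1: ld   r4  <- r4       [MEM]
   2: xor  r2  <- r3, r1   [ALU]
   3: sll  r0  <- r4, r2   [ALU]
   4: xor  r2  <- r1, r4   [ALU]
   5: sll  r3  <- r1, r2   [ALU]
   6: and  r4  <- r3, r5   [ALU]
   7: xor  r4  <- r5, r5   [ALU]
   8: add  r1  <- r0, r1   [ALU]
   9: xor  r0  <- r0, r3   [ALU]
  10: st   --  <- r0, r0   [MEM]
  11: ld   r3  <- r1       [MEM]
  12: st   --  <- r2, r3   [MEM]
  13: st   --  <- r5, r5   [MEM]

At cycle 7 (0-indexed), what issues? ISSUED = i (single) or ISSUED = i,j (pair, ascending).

ISSUED = 10

c0: i0,i1 add.ALU/ld.MEM  pair
c1: i2 xor.ALU  RAW r2
c2: i3,i4 sll.ALU/xor.ALU  pair
c3: i5 sll.ALU  RAW r3
c4: i6 and.ALU  WAW r4
c5: i7,i8 xor.ALU/add.ALU  pair
c6: i9 xor.ALU  RAW r0
c7: i10 st.MEM  no-port MEM/MEM
c8: i11 ld.MEM  no-port MEM/MEM
c9: i12 st.MEM  no-port MEM/MEM
c10: i13 st.MEM  tail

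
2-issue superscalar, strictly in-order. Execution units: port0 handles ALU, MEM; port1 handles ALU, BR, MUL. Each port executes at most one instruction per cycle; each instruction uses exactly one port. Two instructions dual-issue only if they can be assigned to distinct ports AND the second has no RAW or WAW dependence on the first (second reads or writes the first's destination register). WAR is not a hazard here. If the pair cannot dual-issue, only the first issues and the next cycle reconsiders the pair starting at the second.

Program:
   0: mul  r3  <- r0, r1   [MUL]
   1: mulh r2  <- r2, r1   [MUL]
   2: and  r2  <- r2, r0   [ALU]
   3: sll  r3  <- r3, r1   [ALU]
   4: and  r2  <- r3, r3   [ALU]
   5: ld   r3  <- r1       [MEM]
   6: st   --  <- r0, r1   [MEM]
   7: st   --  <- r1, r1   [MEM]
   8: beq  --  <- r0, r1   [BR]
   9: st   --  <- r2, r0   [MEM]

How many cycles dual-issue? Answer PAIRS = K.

  cy0 -> i0 (mul) no-port MUL/MUL
  cy1 -> i1 (mulh) RAW+WAW r2
  cy2 -> i2&i3 (and sll) dual
  cy3 -> i4&i5 (and ld) dual
  cy4 -> i6 (st) no-port MEM/MEM
  cy5 -> i7&i8 (st beq) dual
  cy6 -> i9 (st) tail

PAIRS = 3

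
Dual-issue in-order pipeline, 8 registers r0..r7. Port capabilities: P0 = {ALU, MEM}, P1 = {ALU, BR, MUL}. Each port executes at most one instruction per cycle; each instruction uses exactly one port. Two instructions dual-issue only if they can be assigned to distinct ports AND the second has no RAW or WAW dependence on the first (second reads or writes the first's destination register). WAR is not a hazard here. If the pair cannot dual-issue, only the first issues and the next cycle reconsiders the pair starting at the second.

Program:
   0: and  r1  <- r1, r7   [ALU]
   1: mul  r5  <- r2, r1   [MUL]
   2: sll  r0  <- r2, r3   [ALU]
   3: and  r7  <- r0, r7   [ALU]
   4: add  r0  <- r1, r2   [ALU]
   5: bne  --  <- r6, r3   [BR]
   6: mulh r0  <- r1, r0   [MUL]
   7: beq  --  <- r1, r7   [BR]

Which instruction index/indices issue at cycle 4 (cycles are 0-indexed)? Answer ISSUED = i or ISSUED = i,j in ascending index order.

ISSUED = 6

#0 head=0: and i0 RAW r1
#1 head=1: mul;sll i1&i2 2-wide
#2 head=3: and;add i3&i4 2-wide
#3 head=5: bne i5 no-port BR/MUL
#4 head=6: mulh i6 no-port MUL/BR
#5 head=7: beq i7 tail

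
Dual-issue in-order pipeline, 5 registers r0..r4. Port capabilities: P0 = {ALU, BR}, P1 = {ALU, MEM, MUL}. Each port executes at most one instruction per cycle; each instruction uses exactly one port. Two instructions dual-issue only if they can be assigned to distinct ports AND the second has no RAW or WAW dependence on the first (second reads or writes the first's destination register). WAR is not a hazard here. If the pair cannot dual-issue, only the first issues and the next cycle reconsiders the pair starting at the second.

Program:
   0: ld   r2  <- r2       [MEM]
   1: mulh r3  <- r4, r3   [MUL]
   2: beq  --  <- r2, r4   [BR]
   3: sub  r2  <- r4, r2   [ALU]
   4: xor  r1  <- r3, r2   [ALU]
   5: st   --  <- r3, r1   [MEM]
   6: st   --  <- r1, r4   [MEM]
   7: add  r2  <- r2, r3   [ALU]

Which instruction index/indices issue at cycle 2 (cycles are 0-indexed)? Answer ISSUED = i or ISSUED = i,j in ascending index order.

ISSUED = 3

#0 head=0: ld i0 no-port MEM/MUL
#1 head=1: mulh/beq i1,i2 2-wide
#2 head=3: sub i3 RAW r2
#3 head=4: xor i4 RAW r1
#4 head=5: st i5 no-port MEM/MEM
#5 head=6: st/add i6,i7 2-wide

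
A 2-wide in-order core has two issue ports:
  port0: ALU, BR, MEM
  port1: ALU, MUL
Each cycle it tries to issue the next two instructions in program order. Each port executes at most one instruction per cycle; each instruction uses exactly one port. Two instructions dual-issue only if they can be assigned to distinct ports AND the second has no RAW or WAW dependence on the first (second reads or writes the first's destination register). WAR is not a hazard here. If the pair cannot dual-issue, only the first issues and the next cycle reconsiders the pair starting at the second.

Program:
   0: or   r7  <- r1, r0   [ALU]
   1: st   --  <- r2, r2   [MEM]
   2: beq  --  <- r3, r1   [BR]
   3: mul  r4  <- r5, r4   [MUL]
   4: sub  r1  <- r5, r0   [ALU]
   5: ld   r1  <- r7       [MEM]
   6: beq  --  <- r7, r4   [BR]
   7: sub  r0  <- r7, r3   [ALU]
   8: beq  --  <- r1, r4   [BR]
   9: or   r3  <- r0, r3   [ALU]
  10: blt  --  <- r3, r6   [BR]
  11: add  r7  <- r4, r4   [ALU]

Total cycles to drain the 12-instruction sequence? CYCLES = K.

0. or.ALU/st.MEM @i0+i1  | dual
1. beq.BR/mul.MUL @i2+i3  | dual
2. sub.ALU @i4  | WAW r1
3. ld.MEM @i5  | no-port MEM/BR
4. beq.BR/sub.ALU @i6+i7  | dual
5. beq.BR/or.ALU @i8+i9  | dual
6. blt.BR/add.ALU @i10+i11  | dual

CYCLES = 7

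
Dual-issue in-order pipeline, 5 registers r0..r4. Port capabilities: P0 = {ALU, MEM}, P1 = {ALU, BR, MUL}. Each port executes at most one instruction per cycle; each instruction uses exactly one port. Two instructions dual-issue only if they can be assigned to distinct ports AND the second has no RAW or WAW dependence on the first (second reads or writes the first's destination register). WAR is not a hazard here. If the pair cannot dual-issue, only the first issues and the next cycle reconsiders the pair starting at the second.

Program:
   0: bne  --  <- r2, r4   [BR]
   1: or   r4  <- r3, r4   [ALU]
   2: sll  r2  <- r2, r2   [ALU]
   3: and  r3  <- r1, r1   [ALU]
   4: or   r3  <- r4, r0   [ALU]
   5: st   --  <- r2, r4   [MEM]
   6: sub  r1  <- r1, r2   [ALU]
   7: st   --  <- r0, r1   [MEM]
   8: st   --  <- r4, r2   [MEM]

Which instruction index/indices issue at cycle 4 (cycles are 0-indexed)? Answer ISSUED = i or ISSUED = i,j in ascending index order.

ISSUED = 7

t=0 i0,i1:bne;or ; 2-wide
t=1 i2,i3:sll;and ; 2-wide
t=2 i4,i5:or;st ; 2-wide
t=3 i6:sub ; RAW r1
t=4 i7:st ; no-port MEM/MEM
t=5 i8:st ; tail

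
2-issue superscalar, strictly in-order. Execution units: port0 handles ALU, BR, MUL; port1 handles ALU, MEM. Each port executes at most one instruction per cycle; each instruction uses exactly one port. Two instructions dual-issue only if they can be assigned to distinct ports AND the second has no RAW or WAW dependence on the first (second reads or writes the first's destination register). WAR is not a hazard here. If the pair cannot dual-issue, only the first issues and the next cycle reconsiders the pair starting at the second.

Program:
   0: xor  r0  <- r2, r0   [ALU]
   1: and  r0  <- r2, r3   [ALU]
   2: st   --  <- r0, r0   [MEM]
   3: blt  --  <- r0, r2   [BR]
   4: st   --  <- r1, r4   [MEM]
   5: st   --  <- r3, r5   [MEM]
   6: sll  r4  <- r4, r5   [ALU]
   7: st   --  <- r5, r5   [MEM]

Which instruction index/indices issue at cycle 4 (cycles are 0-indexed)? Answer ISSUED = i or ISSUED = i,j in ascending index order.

ISSUED = 5,6

[0] i0  xor  -- WAW r0
[1] i1  and  -- RAW r0
[2] i2/i3  st;blt  -- dual
[3] i4  st  -- no-port MEM/MEM
[4] i5/i6  st;sll  -- dual
[5] i7  st  -- tail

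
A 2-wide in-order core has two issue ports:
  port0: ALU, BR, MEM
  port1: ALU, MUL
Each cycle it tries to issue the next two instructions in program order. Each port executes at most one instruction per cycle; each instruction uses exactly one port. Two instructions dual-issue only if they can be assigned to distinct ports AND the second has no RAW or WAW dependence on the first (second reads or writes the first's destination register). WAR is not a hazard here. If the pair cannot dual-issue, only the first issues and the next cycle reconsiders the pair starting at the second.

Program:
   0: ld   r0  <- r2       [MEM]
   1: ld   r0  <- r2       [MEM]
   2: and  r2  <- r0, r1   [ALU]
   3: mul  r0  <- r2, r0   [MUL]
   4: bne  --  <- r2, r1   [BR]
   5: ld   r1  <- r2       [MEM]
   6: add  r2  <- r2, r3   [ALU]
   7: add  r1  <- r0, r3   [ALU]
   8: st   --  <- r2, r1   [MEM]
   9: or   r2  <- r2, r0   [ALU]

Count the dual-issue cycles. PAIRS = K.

c0: i0 ld  no-port MEM/MEM
c1: i1 ld  RAW r0
c2: i2 and  RAW r2
c3: i3&i4 mul;bne  dual
c4: i5&i6 ld;add  dual
c5: i7 add  RAW r1
c6: i8&i9 st;or  dual

PAIRS = 3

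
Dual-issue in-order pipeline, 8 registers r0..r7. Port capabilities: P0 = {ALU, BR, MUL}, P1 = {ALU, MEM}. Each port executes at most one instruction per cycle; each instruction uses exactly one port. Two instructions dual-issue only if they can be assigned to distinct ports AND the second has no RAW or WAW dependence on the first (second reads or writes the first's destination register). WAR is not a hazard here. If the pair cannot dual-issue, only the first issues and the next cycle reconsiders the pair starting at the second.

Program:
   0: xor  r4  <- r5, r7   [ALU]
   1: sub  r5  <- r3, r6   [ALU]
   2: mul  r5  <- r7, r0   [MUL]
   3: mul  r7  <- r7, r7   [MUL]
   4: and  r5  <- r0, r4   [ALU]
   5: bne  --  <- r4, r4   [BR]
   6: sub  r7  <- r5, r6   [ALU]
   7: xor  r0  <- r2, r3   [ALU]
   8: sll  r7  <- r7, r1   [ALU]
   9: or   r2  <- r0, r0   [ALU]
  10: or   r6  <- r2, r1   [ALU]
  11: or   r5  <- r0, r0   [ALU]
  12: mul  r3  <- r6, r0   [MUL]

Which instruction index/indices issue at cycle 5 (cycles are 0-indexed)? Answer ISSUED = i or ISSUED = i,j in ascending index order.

0. xor.ALU+sub.ALU @i0/i1  | pair
1. mul.MUL @i2  | no-port MUL/MUL
2. mul.MUL+and.ALU @i3/i4  | pair
3. bne.BR+sub.ALU @i5/i6  | pair
4. xor.ALU+sll.ALU @i7/i8  | pair
5. or.ALU @i9  | RAW r2
6. or.ALU+or.ALU @i10/i11  | pair
7. mul.MUL @i12  | tail

ISSUED = 9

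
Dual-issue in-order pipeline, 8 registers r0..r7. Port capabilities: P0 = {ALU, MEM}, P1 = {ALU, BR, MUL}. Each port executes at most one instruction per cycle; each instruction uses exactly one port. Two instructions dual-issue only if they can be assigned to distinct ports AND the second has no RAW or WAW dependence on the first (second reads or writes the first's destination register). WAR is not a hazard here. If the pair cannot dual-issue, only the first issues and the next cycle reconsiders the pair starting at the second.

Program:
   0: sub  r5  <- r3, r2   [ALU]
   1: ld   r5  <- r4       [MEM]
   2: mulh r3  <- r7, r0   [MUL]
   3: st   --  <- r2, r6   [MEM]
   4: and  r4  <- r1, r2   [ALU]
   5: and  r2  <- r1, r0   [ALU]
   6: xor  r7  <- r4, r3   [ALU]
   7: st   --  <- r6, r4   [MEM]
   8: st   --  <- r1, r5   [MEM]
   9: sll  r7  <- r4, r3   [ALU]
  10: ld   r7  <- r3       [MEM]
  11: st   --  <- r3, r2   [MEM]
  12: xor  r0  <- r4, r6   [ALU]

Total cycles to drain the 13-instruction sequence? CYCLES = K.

c0: i0 sub.ALU  WAW r5
c1: i1+i2 ld.MEM;mulh.MUL  dual
c2: i3+i4 st.MEM;and.ALU  dual
c3: i5+i6 and.ALU;xor.ALU  dual
c4: i7 st.MEM  no-port MEM/MEM
c5: i8+i9 st.MEM;sll.ALU  dual
c6: i10 ld.MEM  no-port MEM/MEM
c7: i11+i12 st.MEM;xor.ALU  dual

CYCLES = 8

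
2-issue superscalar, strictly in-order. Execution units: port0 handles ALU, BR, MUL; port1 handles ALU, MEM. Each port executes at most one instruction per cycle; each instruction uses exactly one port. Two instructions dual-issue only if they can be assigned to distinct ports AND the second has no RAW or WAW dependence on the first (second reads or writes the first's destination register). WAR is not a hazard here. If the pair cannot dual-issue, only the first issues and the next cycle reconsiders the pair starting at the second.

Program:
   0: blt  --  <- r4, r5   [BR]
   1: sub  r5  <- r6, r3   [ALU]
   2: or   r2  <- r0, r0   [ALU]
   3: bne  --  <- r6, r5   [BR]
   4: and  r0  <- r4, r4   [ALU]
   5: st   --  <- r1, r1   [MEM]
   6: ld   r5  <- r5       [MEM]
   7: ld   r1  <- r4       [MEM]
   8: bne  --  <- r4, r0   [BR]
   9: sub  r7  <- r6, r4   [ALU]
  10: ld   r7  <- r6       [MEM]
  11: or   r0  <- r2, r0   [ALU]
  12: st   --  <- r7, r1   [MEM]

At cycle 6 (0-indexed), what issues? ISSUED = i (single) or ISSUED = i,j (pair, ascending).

ISSUED = 10,11

c0: i0/i1 blt+sub  2-wide
c1: i2/i3 or+bne  2-wide
c2: i4/i5 and+st  2-wide
c3: i6 ld  no-port MEM/MEM
c4: i7/i8 ld+bne  2-wide
c5: i9 sub  WAW r7
c6: i10/i11 ld+or  2-wide
c7: i12 st  tail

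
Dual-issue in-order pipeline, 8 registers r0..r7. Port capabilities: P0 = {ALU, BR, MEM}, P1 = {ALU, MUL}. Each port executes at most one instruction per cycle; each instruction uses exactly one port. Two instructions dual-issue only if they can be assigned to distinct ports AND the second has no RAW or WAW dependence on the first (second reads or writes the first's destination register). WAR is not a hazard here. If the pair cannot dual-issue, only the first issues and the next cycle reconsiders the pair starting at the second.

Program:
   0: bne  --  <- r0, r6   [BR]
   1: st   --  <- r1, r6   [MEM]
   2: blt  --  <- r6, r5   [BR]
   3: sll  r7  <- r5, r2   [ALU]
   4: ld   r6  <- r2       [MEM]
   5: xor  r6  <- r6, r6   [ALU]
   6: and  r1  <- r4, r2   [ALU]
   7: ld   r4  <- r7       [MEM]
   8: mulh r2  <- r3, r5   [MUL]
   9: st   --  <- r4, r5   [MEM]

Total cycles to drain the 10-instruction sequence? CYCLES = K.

CYCLES = 7

t=0 i0:bne ; no-port BR/MEM
t=1 i1:st ; no-port MEM/BR
t=2 i2,i3:blt sll ; pair
t=3 i4:ld ; RAW+WAW r6
t=4 i5,i6:xor and ; pair
t=5 i7,i8:ld mulh ; pair
t=6 i9:st ; tail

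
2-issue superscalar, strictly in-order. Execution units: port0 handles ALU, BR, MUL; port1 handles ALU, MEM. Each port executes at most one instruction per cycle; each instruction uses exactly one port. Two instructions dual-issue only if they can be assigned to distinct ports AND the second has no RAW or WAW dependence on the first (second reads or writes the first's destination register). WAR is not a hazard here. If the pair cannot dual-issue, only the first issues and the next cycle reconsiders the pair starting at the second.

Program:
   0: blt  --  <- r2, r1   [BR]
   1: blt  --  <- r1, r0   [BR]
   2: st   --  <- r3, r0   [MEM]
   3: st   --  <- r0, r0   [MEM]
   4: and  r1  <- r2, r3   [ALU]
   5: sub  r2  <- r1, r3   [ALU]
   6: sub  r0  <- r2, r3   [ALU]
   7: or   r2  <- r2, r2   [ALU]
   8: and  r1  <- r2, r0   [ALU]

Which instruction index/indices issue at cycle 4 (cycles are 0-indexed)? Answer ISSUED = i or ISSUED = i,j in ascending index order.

ISSUED = 6,7

c0: i0 blt  no-port BR/BR
c1: i1/i2 blt;st  dual
c2: i3/i4 st;and  dual
c3: i5 sub  RAW r2
c4: i6/i7 sub;or  dual
c5: i8 and  tail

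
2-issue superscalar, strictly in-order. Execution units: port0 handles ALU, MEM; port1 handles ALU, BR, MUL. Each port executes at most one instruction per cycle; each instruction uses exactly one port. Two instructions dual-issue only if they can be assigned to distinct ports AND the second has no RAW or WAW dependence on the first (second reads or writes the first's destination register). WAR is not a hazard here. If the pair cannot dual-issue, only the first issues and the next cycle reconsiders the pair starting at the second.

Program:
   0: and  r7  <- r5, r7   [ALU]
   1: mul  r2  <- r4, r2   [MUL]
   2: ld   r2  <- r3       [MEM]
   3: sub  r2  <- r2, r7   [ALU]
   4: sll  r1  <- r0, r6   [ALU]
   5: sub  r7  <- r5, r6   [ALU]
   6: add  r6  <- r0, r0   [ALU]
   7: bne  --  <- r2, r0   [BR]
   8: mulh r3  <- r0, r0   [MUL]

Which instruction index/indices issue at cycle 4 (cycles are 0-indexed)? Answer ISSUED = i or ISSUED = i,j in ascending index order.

[0] i0&i1  and.ALU;mul.MUL  -- 2-wide
[1] i2  ld.MEM  -- RAW+WAW r2
[2] i3&i4  sub.ALU;sll.ALU  -- 2-wide
[3] i5&i6  sub.ALU;add.ALU  -- 2-wide
[4] i7  bne.BR  -- no-port BR/MUL
[5] i8  mulh.MUL  -- tail

ISSUED = 7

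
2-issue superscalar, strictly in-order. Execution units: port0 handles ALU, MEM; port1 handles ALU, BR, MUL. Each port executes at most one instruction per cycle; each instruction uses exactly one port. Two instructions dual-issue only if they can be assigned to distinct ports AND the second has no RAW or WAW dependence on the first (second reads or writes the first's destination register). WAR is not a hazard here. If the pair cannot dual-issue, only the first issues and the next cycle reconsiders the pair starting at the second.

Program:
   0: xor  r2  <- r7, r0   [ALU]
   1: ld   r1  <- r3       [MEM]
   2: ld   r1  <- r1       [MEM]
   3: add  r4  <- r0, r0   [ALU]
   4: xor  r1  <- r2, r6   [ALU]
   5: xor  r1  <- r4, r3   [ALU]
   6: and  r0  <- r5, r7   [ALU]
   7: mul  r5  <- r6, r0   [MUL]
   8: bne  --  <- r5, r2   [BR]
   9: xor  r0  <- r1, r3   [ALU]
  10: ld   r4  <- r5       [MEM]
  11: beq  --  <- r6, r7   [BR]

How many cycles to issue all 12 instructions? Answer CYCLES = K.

  cy0 -> i0,i1 (xor+ld) pair
  cy1 -> i2,i3 (ld+add) pair
  cy2 -> i4 (xor) WAW r1
  cy3 -> i5,i6 (xor+and) pair
  cy4 -> i7 (mul) no-port MUL/BR
  cy5 -> i8,i9 (bne+xor) pair
  cy6 -> i10,i11 (ld+beq) pair

CYCLES = 7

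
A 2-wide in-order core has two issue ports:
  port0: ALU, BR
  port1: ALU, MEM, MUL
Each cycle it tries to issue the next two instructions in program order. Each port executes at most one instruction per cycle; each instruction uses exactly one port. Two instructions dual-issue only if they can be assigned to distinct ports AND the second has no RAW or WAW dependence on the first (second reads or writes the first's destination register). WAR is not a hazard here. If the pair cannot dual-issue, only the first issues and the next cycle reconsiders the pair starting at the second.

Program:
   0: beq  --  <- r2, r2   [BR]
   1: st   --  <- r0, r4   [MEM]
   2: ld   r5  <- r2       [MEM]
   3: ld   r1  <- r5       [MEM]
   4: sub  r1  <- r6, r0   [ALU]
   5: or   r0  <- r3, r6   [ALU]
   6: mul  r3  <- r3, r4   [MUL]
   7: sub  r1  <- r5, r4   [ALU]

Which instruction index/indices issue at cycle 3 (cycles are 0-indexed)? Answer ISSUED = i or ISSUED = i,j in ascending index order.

ISSUED = 4,5

c0: i0&i1 beq.BR;st.MEM  pair
c1: i2 ld.MEM  no-port MEM/MEM
c2: i3 ld.MEM  WAW r1
c3: i4&i5 sub.ALU;or.ALU  pair
c4: i6&i7 mul.MUL;sub.ALU  pair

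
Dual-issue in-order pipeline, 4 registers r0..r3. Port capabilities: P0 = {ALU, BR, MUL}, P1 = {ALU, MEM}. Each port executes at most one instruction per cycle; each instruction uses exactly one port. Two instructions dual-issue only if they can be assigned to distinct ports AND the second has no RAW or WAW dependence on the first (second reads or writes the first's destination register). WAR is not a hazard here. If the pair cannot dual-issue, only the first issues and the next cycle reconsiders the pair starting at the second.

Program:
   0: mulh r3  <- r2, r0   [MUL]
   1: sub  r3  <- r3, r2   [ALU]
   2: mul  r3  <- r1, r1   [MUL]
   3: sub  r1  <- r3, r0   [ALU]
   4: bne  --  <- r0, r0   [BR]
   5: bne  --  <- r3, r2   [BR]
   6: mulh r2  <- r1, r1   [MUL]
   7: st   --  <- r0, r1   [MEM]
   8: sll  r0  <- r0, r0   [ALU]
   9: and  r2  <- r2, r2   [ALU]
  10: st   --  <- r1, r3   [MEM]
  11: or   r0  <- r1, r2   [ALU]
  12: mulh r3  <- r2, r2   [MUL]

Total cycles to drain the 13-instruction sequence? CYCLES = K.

0. mulh.MUL @i0  | RAW+WAW r3
1. sub.ALU @i1  | WAW r3
2. mul.MUL @i2  | RAW r3
3. sub.ALU/bne.BR @i3+i4  | pair
4. bne.BR @i5  | no-port BR/MUL
5. mulh.MUL/st.MEM @i6+i7  | pair
6. sll.ALU/and.ALU @i8+i9  | pair
7. st.MEM/or.ALU @i10+i11  | pair
8. mulh.MUL @i12  | tail

CYCLES = 9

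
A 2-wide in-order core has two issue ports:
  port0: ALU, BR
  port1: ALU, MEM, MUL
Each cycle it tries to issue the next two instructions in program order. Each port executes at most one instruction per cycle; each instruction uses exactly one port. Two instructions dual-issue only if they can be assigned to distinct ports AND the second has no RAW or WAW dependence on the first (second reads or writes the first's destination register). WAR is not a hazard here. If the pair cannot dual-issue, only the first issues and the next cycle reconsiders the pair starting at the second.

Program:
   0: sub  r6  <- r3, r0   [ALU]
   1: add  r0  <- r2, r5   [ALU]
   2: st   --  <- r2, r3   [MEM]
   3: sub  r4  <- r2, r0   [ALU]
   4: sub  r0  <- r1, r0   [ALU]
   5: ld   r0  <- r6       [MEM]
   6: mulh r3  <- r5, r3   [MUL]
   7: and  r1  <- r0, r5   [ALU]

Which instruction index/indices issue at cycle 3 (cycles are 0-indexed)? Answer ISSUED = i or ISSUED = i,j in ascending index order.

ISSUED = 5

0. sub.ALU/add.ALU @i0&i1  | 2-wide
1. st.MEM/sub.ALU @i2&i3  | 2-wide
2. sub.ALU @i4  | WAW r0
3. ld.MEM @i5  | no-port MEM/MUL
4. mulh.MUL/and.ALU @i6&i7  | 2-wide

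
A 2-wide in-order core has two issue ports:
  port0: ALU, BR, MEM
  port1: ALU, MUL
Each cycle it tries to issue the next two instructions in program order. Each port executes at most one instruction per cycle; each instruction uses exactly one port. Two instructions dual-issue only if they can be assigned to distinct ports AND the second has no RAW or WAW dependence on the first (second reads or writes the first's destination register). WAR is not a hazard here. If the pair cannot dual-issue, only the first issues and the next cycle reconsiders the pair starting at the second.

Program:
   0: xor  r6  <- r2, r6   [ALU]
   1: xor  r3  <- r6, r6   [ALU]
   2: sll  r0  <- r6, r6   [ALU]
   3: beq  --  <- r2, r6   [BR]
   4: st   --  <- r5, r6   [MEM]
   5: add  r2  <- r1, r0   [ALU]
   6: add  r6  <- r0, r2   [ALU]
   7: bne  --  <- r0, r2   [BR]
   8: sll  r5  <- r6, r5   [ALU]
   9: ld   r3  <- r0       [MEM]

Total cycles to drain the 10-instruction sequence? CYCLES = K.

CYCLES = 6

#0 head=0: xor.ALU i0 RAW r6
#1 head=1: xor.ALU+sll.ALU i1,i2 dual
#2 head=3: beq.BR i3 no-port BR/MEM
#3 head=4: st.MEM+add.ALU i4,i5 dual
#4 head=6: add.ALU+bne.BR i6,i7 dual
#5 head=8: sll.ALU+ld.MEM i8,i9 dual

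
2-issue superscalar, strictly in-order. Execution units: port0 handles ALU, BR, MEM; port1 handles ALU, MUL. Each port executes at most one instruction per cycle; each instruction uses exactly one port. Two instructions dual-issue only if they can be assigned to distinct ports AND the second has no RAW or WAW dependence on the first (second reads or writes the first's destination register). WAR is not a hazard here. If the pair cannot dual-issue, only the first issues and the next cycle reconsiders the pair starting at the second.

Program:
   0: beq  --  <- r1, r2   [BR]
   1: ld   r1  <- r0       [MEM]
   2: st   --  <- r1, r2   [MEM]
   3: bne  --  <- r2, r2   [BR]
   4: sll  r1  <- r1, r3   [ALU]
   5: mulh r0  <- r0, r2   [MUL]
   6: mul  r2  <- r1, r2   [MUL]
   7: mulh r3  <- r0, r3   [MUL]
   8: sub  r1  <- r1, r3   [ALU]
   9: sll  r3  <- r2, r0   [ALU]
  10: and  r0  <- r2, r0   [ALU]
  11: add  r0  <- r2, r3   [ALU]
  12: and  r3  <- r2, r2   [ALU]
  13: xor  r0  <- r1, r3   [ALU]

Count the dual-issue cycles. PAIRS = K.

t=0 i0:beq ; no-port BR/MEM
t=1 i1:ld ; no-port MEM/MEM
t=2 i2:st ; no-port MEM/BR
t=3 i3&i4:bne;sll ; pair
t=4 i5:mulh ; no-port MUL/MUL
t=5 i6:mul ; no-port MUL/MUL
t=6 i7:mulh ; RAW r3
t=7 i8&i9:sub;sll ; pair
t=8 i10:and ; WAW r0
t=9 i11&i12:add;and ; pair
t=10 i13:xor ; tail

PAIRS = 3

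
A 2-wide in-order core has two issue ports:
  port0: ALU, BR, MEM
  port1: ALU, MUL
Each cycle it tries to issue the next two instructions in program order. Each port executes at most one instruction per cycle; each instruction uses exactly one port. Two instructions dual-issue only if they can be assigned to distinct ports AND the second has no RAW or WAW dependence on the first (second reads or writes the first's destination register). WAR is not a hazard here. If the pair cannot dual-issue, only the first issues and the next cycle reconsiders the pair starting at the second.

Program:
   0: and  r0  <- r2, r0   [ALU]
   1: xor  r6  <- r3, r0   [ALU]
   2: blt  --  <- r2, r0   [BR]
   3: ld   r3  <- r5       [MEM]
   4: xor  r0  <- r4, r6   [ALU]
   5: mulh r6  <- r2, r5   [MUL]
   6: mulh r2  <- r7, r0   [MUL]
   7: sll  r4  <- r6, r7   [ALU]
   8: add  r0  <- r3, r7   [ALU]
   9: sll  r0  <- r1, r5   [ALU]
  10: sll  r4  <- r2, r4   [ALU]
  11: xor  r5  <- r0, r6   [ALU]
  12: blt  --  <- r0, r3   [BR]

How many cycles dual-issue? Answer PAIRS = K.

t=0 i0:and ; RAW r0
t=1 i1/i2:xor blt ; 2-wide
t=2 i3/i4:ld xor ; 2-wide
t=3 i5:mulh ; no-port MUL/MUL
t=4 i6/i7:mulh sll ; 2-wide
t=5 i8:add ; WAW r0
t=6 i9/i10:sll sll ; 2-wide
t=7 i11/i12:xor blt ; 2-wide

PAIRS = 5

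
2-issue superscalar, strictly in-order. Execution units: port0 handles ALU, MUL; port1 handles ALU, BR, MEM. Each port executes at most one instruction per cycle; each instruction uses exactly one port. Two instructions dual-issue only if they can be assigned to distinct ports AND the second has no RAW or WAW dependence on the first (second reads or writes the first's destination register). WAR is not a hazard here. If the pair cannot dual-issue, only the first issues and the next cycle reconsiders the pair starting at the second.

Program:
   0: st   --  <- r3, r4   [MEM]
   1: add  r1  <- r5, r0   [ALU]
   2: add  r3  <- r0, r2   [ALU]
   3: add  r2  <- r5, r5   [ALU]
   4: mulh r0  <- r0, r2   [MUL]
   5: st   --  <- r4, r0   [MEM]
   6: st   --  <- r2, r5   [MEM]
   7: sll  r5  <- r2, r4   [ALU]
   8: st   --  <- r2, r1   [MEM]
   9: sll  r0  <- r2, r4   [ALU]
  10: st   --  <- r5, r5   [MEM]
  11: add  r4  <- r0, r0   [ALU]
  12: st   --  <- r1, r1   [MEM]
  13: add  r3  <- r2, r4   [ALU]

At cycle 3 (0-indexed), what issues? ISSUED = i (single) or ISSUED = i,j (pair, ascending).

0. st.MEM+add.ALU @i0+i1  | pair
1. add.ALU+add.ALU @i2+i3  | pair
2. mulh.MUL @i4  | RAW r0
3. st.MEM @i5  | no-port MEM/MEM
4. st.MEM+sll.ALU @i6+i7  | pair
5. st.MEM+sll.ALU @i8+i9  | pair
6. st.MEM+add.ALU @i10+i11  | pair
7. st.MEM+add.ALU @i12+i13  | pair

ISSUED = 5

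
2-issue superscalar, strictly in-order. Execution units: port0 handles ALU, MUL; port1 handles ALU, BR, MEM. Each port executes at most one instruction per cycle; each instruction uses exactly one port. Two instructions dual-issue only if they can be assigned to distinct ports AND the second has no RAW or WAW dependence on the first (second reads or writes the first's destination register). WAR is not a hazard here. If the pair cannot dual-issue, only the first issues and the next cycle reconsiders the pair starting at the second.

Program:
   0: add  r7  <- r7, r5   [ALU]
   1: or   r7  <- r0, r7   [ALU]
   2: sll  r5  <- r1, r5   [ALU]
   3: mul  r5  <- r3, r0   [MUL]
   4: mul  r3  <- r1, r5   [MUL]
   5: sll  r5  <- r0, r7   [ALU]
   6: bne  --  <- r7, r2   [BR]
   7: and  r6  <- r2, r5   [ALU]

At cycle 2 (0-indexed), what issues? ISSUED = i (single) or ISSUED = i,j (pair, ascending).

ISSUED = 3

[0] i0  add  -- RAW+WAW r7
[1] i1+i2  or;sll  -- dual
[2] i3  mul  -- no-port MUL/MUL
[3] i4+i5  mul;sll  -- dual
[4] i6+i7  bne;and  -- dual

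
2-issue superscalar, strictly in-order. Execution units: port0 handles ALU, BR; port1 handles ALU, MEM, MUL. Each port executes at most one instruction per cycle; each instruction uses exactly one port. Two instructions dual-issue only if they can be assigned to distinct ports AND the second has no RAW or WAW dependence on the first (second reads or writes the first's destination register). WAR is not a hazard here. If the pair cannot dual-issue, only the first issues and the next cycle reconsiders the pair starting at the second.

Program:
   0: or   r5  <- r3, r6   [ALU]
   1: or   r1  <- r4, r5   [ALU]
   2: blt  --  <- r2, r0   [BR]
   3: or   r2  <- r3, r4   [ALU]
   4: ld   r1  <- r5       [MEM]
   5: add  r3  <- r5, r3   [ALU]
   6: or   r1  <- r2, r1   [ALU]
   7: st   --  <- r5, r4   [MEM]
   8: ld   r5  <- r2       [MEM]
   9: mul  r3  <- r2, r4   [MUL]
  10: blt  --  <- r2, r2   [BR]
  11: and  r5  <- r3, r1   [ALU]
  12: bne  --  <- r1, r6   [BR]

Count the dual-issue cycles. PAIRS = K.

PAIRS = 5

0. or.ALU @i0  | RAW r5
1. or.ALU+blt.BR @i1/i2  | pair
2. or.ALU+ld.MEM @i3/i4  | pair
3. add.ALU+or.ALU @i5/i6  | pair
4. st.MEM @i7  | no-port MEM/MEM
5. ld.MEM @i8  | no-port MEM/MUL
6. mul.MUL+blt.BR @i9/i10  | pair
7. and.ALU+bne.BR @i11/i12  | pair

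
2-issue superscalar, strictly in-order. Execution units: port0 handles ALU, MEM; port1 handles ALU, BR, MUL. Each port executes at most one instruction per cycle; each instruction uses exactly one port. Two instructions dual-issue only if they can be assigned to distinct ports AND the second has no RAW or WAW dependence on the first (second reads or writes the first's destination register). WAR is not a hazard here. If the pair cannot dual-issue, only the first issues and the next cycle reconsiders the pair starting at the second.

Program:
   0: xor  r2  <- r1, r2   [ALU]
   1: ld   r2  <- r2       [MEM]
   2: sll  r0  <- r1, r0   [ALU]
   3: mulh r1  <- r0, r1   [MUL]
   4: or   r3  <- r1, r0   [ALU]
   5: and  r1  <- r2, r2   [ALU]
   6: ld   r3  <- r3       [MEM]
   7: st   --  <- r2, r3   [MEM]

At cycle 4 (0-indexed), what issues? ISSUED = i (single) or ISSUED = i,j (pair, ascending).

[0] i0  xor.ALU  -- RAW+WAW r2
[1] i1,i2  ld.MEM sll.ALU  -- pair
[2] i3  mulh.MUL  -- RAW r1
[3] i4,i5  or.ALU and.ALU  -- pair
[4] i6  ld.MEM  -- no-port MEM/MEM
[5] i7  st.MEM  -- tail

ISSUED = 6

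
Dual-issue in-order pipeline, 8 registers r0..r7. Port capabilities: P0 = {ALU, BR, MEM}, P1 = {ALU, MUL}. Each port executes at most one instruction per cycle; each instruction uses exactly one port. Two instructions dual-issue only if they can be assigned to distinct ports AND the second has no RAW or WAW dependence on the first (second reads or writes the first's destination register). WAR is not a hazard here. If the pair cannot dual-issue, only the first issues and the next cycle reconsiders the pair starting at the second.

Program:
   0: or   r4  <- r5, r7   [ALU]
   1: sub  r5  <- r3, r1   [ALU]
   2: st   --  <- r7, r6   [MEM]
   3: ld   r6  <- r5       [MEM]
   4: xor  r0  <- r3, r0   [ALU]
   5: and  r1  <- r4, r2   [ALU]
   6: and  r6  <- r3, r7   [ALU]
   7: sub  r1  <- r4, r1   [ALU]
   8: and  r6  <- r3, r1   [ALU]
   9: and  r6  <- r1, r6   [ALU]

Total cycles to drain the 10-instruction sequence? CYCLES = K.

CYCLES = 7

c0: i0,i1 or.ALU sub.ALU  pair
c1: i2 st.MEM  no-port MEM/MEM
c2: i3,i4 ld.MEM xor.ALU  pair
c3: i5,i6 and.ALU and.ALU  pair
c4: i7 sub.ALU  RAW r1
c5: i8 and.ALU  RAW+WAW r6
c6: i9 and.ALU  tail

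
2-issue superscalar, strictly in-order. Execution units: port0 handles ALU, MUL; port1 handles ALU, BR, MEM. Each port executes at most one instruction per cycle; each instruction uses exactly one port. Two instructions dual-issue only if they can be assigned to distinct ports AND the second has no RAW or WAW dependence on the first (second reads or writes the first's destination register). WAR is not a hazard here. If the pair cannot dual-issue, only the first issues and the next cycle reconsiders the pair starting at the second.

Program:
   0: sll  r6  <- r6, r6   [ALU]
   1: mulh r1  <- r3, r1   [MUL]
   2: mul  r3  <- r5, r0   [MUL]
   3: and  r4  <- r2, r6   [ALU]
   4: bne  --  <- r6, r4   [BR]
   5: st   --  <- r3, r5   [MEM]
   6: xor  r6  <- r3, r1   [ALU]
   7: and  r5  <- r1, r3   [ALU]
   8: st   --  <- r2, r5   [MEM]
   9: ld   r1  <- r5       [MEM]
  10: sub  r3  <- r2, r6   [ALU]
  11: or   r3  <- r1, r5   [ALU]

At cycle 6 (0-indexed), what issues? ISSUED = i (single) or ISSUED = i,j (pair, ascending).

ISSUED = 9,10

[0] i0&i1  sll/mulh  -- 2-wide
[1] i2&i3  mul/and  -- 2-wide
[2] i4  bne  -- no-port BR/MEM
[3] i5&i6  st/xor  -- 2-wide
[4] i7  and  -- RAW r5
[5] i8  st  -- no-port MEM/MEM
[6] i9&i10  ld/sub  -- 2-wide
[7] i11  or  -- tail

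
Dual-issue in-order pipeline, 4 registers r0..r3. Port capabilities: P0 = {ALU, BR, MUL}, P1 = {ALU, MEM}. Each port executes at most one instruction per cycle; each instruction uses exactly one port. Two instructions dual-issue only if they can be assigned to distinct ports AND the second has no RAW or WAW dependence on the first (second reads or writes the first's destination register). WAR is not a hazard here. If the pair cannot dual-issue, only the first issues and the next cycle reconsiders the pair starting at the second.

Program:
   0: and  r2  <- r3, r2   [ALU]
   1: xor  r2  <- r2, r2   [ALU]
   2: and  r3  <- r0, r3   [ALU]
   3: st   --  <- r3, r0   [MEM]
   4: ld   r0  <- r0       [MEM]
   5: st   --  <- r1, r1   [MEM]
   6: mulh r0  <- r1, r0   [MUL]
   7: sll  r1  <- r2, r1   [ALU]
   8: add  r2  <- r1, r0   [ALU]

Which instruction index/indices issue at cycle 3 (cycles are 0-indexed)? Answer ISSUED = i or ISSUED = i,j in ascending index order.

#0 head=0: and i0 RAW+WAW r2
#1 head=1: xor+and i1,i2 2-wide
#2 head=3: st i3 no-port MEM/MEM
#3 head=4: ld i4 no-port MEM/MEM
#4 head=5: st+mulh i5,i6 2-wide
#5 head=7: sll i7 RAW r1
#6 head=8: add i8 tail

ISSUED = 4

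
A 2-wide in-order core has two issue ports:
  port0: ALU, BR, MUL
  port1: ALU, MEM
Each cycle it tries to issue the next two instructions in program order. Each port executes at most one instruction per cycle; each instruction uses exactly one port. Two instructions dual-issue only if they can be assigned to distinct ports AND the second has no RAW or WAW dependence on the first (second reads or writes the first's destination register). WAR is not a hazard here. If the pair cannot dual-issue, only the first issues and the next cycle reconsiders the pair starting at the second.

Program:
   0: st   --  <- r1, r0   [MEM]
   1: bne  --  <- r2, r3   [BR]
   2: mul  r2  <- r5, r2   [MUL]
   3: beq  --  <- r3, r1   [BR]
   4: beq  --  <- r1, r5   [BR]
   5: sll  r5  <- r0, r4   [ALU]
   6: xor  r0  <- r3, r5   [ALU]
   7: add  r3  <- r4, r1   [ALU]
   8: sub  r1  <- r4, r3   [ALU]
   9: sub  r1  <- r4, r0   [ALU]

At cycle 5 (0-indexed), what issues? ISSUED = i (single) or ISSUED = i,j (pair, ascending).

0. st.MEM+bne.BR @i0+i1  | 2-wide
1. mul.MUL @i2  | no-port MUL/BR
2. beq.BR @i3  | no-port BR/BR
3. beq.BR+sll.ALU @i4+i5  | 2-wide
4. xor.ALU+add.ALU @i6+i7  | 2-wide
5. sub.ALU @i8  | WAW r1
6. sub.ALU @i9  | tail

ISSUED = 8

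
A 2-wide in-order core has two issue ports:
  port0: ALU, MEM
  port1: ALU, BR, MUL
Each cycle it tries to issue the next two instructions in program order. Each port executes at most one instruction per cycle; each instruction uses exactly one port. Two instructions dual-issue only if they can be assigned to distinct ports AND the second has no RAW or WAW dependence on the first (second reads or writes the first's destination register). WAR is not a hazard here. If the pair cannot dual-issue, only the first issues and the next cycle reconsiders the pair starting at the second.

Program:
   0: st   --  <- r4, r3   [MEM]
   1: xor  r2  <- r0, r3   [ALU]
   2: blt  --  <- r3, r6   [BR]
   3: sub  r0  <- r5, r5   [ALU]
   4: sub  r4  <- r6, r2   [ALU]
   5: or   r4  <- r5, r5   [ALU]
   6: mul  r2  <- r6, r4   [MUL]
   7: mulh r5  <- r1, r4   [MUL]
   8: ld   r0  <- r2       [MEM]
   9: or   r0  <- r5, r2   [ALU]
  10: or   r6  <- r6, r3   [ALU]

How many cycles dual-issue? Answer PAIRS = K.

#0 head=0: st.MEM+xor.ALU i0+i1 pair
#1 head=2: blt.BR+sub.ALU i2+i3 pair
#2 head=4: sub.ALU i4 WAW r4
#3 head=5: or.ALU i5 RAW r4
#4 head=6: mul.MUL i6 no-port MUL/MUL
#5 head=7: mulh.MUL+ld.MEM i7+i8 pair
#6 head=9: or.ALU+or.ALU i9+i10 pair

PAIRS = 4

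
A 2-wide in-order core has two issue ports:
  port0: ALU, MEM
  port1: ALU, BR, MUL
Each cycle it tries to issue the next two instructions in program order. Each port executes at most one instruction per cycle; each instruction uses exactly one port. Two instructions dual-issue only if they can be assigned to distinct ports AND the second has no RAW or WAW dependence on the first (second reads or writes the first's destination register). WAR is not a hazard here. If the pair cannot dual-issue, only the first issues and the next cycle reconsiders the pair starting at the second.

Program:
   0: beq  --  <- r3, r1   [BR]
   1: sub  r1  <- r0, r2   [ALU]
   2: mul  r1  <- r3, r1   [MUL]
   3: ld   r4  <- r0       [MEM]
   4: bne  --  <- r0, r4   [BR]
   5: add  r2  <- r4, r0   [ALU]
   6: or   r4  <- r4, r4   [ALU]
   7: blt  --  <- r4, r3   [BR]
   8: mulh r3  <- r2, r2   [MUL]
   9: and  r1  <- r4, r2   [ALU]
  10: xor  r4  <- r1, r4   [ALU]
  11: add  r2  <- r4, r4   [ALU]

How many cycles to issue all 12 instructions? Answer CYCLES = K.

c0: i0/i1 beq.BR/sub.ALU  dual
c1: i2/i3 mul.MUL/ld.MEM  dual
c2: i4/i5 bne.BR/add.ALU  dual
c3: i6 or.ALU  RAW r4
c4: i7 blt.BR  no-port BR/MUL
c5: i8/i9 mulh.MUL/and.ALU  dual
c6: i10 xor.ALU  RAW r4
c7: i11 add.ALU  tail

CYCLES = 8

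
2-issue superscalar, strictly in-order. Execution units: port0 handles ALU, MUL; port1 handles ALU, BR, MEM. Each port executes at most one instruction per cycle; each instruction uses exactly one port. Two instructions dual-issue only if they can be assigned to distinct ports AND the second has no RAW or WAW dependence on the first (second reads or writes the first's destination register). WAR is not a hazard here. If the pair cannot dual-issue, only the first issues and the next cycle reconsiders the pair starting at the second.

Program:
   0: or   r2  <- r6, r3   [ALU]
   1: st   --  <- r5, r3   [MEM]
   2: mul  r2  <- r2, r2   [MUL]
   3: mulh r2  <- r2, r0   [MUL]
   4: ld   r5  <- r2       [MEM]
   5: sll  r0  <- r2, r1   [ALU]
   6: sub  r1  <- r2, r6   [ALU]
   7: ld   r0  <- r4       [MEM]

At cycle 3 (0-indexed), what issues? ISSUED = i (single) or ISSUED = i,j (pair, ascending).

ISSUED = 4,5

#0 head=0: or st i0/i1 2-wide
#1 head=2: mul i2 no-port MUL/MUL
#2 head=3: mulh i3 RAW r2
#3 head=4: ld sll i4/i5 2-wide
#4 head=6: sub ld i6/i7 2-wide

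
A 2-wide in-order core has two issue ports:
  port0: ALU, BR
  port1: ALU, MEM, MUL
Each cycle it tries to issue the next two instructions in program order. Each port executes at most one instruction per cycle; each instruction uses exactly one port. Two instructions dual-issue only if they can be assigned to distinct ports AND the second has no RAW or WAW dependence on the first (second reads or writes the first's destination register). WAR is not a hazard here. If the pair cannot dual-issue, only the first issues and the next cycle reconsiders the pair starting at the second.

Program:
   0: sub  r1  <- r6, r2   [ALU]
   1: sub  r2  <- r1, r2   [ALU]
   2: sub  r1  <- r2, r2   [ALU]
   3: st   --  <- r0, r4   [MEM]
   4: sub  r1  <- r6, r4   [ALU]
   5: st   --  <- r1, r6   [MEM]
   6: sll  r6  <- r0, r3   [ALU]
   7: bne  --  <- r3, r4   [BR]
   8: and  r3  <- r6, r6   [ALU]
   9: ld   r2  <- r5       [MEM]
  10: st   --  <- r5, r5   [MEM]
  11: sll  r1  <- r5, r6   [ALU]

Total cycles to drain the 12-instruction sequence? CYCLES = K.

CYCLES = 8

t=0 i0:sub ; RAW r1
t=1 i1:sub ; RAW r2
t=2 i2,i3:sub+st ; 2-wide
t=3 i4:sub ; RAW r1
t=4 i5,i6:st+sll ; 2-wide
t=5 i7,i8:bne+and ; 2-wide
t=6 i9:ld ; no-port MEM/MEM
t=7 i10,i11:st+sll ; 2-wide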